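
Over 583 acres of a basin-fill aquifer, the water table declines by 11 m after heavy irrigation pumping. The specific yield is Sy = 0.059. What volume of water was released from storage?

ΔV ≈ 1.53 × 10^6 m³

A = 583 acres = 2.359 × 10^6 m²
ΔV = Sy × A × Δh = 0.059 × 2.359 × 10^6 m² × 11 m = 1.531 × 10^6 m³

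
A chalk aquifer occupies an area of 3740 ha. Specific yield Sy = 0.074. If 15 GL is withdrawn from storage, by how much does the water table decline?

A = 3740 ha = 3.74 × 10^7 m²
ΔV = 15 GL = 1.5 × 10^7 m³
Δh = ΔV / (Sy × A) = 1.5 × 10^7 m³ / (0.074 × 3.74 × 10^7 m²) = 5.42 m

Δh ≈ 5.42 m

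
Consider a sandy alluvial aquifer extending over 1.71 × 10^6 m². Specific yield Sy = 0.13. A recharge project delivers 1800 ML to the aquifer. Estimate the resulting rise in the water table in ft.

ΔV = 1800 ML = 1.8 × 10^6 m³
Δh = ΔV / (Sy × A) = 1.8 × 10^6 m³ / (0.13 × 1.71 × 10^6 m²) = 8.097 m
Δh = 8.097 m = 26.57 ft

Δh ≈ 26.6 ft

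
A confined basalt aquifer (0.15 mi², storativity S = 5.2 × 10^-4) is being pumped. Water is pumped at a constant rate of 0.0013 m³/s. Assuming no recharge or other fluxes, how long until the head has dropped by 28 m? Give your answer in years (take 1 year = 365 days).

A = 0.15 mi² = 3.885 × 10^5 m²
ΔV = S × A × Δh = 5.2 × 10^-4 × 3.885 × 10^5 × 28 = 5657 m³
Q = 0.0013 m³/s = 112.3 m³/d
t = ΔV / Q = 5657 m³ / 112.3 m³/d = 50.36 d
t = 50.36 d ≈ 0.138 years

t ≈ 0.138 years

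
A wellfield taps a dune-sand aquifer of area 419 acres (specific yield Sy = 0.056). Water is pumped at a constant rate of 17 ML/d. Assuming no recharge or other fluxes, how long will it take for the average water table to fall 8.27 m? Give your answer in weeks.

A = 419 acres = 1.696 × 10^6 m²
ΔV = Sy × A × Δh = 0.056 × 1.696 × 10^6 × 8.27 = 7.853 × 10^5 m³
Q = 17 ML/d = 17000 m³/d
t = ΔV / Q = 7.853 × 10^5 m³ / 17000 m³/d = 46.19 d
t = 46.19 d ≈ 6.599 weeks

t ≈ 6.6 weeks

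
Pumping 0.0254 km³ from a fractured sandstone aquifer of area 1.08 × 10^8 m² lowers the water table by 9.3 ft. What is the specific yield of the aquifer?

Sy ≈ 0.083

Δh = 9.3 ft = 2.835 m
ΔV = 0.0254 km³ = 2.54 × 10^7 m³
Sy = ΔV / (A × Δh) = 2.54 × 10^7 m³ / (1.08 × 10^8 m² × 2.835 m) = 0.08297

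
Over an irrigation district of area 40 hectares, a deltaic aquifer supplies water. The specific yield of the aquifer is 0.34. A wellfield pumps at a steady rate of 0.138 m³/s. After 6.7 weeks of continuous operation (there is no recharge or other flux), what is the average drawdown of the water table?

Δh ≈ 4.11 m

A = 40 hectares = 4 × 10^5 m²
Q = 0.138 m³/s = 11920 m³/d
t = 6.7 weeks = 46.9 d
ΔV = Q × t = 11920 m³/d × 46.9 d = 5.592 × 10^5 m³
Δh = ΔV / (Sy × A) = 5.592 × 10^5 / (0.34 × 4 × 10^5) = 4.112 m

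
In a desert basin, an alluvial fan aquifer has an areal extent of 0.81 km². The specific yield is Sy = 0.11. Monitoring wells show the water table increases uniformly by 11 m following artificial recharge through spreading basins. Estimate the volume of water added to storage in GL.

A = 0.81 km² = 8.1 × 10^5 m²
ΔV = Sy × A × Δh = 0.11 × 8.1 × 10^5 m² × 11 m = 9.801 × 10^5 m³
ΔV = 9.801 × 10^5 m³ = 0.9801 GL

ΔV ≈ 0.98 GL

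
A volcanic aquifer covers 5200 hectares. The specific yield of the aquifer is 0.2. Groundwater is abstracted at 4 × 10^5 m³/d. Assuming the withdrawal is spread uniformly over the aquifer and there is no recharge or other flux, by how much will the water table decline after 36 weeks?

A = 5200 hectares = 5.2 × 10^7 m²
t = 36 weeks = 252 d
ΔV = Q × t = 4 × 10^5 m³/d × 252 d = 1.008 × 10^8 m³
Δh = ΔV / (Sy × A) = 1.008 × 10^8 / (0.2 × 5.2 × 10^7) = 9.692 m

Δh ≈ 9.69 m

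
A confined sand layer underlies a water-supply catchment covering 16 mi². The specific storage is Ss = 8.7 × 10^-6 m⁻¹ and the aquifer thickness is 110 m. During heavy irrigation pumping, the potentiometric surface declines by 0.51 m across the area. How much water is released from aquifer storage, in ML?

S = Ss × b = 8.7 × 10^-6 m⁻¹ × 110 m = 9.57 × 10^-4
A = 16 mi² = 4.144 × 10^7 m²
ΔV = S × A × Δh = 9.57 × 10^-4 × 4.144 × 10^7 m² × 0.51 m = 20230 m³
ΔV = 20230 m³ = 20.23 ML

ΔV ≈ 20.2 ML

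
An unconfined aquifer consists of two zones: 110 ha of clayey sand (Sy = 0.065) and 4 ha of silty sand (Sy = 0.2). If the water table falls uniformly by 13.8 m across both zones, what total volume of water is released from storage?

A₁ = 110 ha = 1.1 × 10^6 m²; A₂ = 4 ha = 40000 m²
ΔV₁ = 0.065 × 1.1 × 10^6 × 13.8 = 9.867 × 10^5 m³
ΔV₂ = 0.2 × 40000 × 13.8 = 1.104 × 10^5 m³
ΔV = ΔV₁ + ΔV₂ = 1.097 × 10^6 m³

ΔV ≈ 1.1 × 10^6 m³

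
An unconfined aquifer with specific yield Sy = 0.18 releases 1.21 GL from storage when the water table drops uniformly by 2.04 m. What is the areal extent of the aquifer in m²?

A ≈ 3.3 × 10^6 m²

ΔV = 1.21 GL = 1.21 × 10^6 m³
A = ΔV / (Sy × Δh) = 1.21 × 10^6 / (0.18 × 2.04) = 3.295 × 10^6 m²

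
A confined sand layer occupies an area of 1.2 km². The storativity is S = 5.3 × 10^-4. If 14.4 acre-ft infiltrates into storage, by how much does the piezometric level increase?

A = 1.2 km² = 1.2 × 10^6 m²
ΔV = 14.4 acre-ft = 17760 m³
Δh = ΔV / (S × A) = 17760 m³ / (5.3 × 10^-4 × 1.2 × 10^6 m²) = 27.93 m

Δh ≈ 27.9 m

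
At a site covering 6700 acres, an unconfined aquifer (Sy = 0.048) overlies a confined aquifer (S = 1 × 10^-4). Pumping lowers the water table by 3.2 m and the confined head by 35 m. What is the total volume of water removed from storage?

ΔV ≈ 4.26 × 10^6 m³

A = 6700 acres = 2.711 × 10^7 m²
Unconfined: ΔV_u = Sy × A × Δh_u = 0.048 × 2.711 × 10^7 × 3.2 = 4.165 × 10^6 m³
Confined: ΔV_c = S × A × Δh_c = 1 × 10^-4 × 2.711 × 10^7 × 35 = 94900 m³
Total ΔV = 4.165 × 10^6 + 94900 = 4.26 × 10^6 m³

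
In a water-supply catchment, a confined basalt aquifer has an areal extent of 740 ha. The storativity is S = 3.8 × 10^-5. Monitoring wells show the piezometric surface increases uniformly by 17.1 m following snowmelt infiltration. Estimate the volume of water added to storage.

ΔV ≈ 4810 m³

A = 740 ha = 7.4 × 10^6 m²
ΔV = S × A × Δh = 3.8 × 10^-5 × 7.4 × 10^6 m² × 17.1 m = 4809 m³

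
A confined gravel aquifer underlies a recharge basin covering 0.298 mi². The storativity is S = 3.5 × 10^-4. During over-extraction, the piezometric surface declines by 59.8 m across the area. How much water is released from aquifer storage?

ΔV ≈ 16200 m³

A = 0.298 mi² = 7.718 × 10^5 m²
ΔV = S × A × Δh = 3.5 × 10^-4 × 7.718 × 10^5 m² × 59.8 m = 16150 m³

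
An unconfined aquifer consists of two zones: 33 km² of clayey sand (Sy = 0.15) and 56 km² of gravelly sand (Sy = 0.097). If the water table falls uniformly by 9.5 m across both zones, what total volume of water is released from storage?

A₁ = 33 km² = 3.3 × 10^7 m²; A₂ = 56 km² = 5.6 × 10^7 m²
ΔV₁ = 0.15 × 3.3 × 10^7 × 9.5 = 4.702 × 10^7 m³
ΔV₂ = 0.097 × 5.6 × 10^7 × 9.5 = 5.16 × 10^7 m³
ΔV = ΔV₁ + ΔV₂ = 9.863 × 10^7 m³

ΔV ≈ 9.86 × 10^7 m³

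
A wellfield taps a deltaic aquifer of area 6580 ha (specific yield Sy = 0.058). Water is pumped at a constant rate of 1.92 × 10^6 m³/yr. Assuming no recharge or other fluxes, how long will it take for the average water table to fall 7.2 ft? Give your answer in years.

t ≈ 4.36 years

A = 6580 ha = 6.58 × 10^7 m²
Δh = 7.2 ft = 2.195 m
ΔV = Sy × A × Δh = 0.058 × 6.58 × 10^7 × 2.195 = 8.375 × 10^6 m³
Q = 1.92 × 10^6 m³/yr = 5260 m³/d
t = ΔV / Q = 8.375 × 10^6 m³ / 5260 m³/d = 1592 d
t = 1592 d ≈ 4.362 years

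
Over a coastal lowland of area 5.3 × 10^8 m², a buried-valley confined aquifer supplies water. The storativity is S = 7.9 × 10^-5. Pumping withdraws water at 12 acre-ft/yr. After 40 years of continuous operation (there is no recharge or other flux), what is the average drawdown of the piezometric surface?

Q = 12 acre-ft/yr = 40.55 m³/d
t = 40 years = 14600 d
ΔV = Q × t = 40.55 m³/d × 14600 d = 5.921 × 10^5 m³
Δh = ΔV / (S × A) = 5.921 × 10^5 / (7.9 × 10^-5 × 5.3 × 10^8) = 14.14 m

Δh ≈ 14.1 m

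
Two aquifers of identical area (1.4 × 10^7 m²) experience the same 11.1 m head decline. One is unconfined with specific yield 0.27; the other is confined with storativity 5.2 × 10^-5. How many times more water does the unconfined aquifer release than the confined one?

ΔV_u / ΔV_c ≈ 5190

Unconfined: ΔV_u = Sy × A × Δh = 0.27 × 1.4 × 10^7 × 11.1 = 4.196 × 10^7 m³
Confined: ΔV_c = S × A × Δh = 5.2 × 10^-5 × 1.4 × 10^7 × 11.1 = 8081 m³
Ratio = ΔV_u / ΔV_c = Sy / S = 0.27 / 5.2 × 10^-5 = 5192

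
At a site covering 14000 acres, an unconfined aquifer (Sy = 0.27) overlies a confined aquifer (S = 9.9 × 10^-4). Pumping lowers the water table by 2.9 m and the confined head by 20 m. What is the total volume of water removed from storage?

ΔV ≈ 4.55 × 10^7 m³

A = 14000 acres = 5.666 × 10^7 m²
Unconfined: ΔV_u = Sy × A × Δh_u = 0.27 × 5.666 × 10^7 × 2.9 = 4.436 × 10^7 m³
Confined: ΔV_c = S × A × Δh_c = 9.9 × 10^-4 × 5.666 × 10^7 × 20 = 1.122 × 10^6 m³
Total ΔV = 4.436 × 10^7 + 1.122 × 10^6 = 4.548 × 10^7 m³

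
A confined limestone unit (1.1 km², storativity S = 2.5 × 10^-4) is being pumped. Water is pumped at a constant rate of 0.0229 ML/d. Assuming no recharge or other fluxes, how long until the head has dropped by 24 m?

A = 1.1 km² = 1.1 × 10^6 m²
ΔV = S × A × Δh = 2.5 × 10^-4 × 1.1 × 10^6 × 24 = 6600 m³
Q = 0.0229 ML/d = 22.9 m³/d
t = ΔV / Q = 6600 m³ / 22.9 m³/d = 288.2 d

t ≈ 288 days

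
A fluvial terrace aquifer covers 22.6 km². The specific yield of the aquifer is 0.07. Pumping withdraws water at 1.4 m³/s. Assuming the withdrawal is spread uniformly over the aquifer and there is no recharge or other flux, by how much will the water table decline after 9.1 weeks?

A = 22.6 km² = 2.26 × 10^7 m²
Q = 1.4 m³/s = 1.21 × 10^5 m³/d
t = 9.1 weeks = 63.7 d
ΔV = Q × t = 1.21 × 10^5 m³/d × 63.7 d = 7.705 × 10^6 m³
Δh = ΔV / (Sy × A) = 7.705 × 10^6 / (0.07 × 2.26 × 10^7) = 4.871 m

Δh ≈ 4.87 m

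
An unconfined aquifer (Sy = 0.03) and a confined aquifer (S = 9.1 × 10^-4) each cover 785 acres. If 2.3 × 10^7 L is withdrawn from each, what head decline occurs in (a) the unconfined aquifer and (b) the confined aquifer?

Δh_u ≈ 0.241 m; Δh_c ≈ 7.96 m

A = 785 acres = 3.177 × 10^6 m²
ΔV = 2.3 × 10^7 L = 23000 m³
Unconfined: Δh_u = ΔV/(Sy·A) = 23000/(0.03 × 3.177 × 10^6) = 0.2413 m
Confined: Δh_c = ΔV/(S·A) = 23000/(9.1 × 10^-4 × 3.177 × 10^6) = 7.956 m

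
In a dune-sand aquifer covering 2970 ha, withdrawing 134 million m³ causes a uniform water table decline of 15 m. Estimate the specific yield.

A = 2970 ha = 2.97 × 10^7 m²
ΔV = 134 million m³ = 1.34 × 10^8 m³
Sy = ΔV / (A × Δh) = 1.34 × 10^8 m³ / (2.97 × 10^7 m² × 15 m) = 0.3008

Sy ≈ 0.3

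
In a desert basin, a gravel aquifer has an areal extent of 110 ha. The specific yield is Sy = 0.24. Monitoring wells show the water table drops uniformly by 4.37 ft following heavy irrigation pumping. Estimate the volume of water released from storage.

A = 110 ha = 1.1 × 10^6 m²
Δh = 4.37 ft = 1.332 m
ΔV = Sy × A × Δh = 0.24 × 1.1 × 10^6 m² × 1.332 m = 3.516 × 10^5 m³

ΔV ≈ 3.52 × 10^5 m³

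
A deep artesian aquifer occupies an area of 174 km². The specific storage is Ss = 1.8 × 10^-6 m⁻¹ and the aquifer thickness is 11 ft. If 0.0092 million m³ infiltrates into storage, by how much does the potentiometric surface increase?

Δh ≈ 8.76 m

b = 11 ft = 3.353 m
S = Ss × b = 1.8 × 10^-6 m⁻¹ × 3.353 m = 6.035 × 10^-6
A = 174 km² = 1.74 × 10^8 m²
ΔV = 0.0092 million m³ = 9200 m³
Δh = ΔV / (S × A) = 9200 m³ / (6.035 × 10^-6 × 1.74 × 10^8 m²) = 8.761 m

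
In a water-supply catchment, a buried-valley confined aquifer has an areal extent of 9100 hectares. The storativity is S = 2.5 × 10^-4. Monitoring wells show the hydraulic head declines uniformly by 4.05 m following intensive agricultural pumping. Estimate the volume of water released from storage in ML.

ΔV ≈ 92.1 ML

A = 9100 hectares = 9.1 × 10^7 m²
ΔV = S × A × Δh = 2.5 × 10^-4 × 9.1 × 10^7 m² × 4.05 m = 92140 m³
ΔV = 92140 m³ = 92.14 ML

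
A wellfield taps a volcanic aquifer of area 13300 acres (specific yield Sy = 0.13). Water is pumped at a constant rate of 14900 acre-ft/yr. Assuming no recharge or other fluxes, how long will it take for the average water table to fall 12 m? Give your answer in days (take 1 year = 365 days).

A = 13300 acres = 5.382 × 10^7 m²
ΔV = Sy × A × Δh = 0.13 × 5.382 × 10^7 × 12 = 8.396 × 10^7 m³
Q = 14900 acre-ft/yr = 50350 m³/d
t = ΔV / Q = 8.396 × 10^7 m³ / 50350 m³/d = 1668 d

t ≈ 1670 days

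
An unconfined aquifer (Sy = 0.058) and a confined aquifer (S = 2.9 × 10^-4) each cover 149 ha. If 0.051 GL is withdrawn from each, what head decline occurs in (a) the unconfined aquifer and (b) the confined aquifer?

Δh_u ≈ 0.59 m; Δh_c ≈ 118 m

A = 149 ha = 1.49 × 10^6 m²
ΔV = 0.051 GL = 51000 m³
Unconfined: Δh_u = ΔV/(Sy·A) = 51000/(0.058 × 1.49 × 10^6) = 0.5901 m
Confined: Δh_c = ΔV/(S·A) = 51000/(2.9 × 10^-4 × 1.49 × 10^6) = 118 m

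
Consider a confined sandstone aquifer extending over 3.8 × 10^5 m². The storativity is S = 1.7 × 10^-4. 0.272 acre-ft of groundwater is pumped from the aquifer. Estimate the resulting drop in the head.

Δh ≈ 5.19 m

ΔV = 0.272 acre-ft = 335.5 m³
Δh = ΔV / (S × A) = 335.5 m³ / (1.7 × 10^-4 × 3.8 × 10^5 m²) = 5.194 m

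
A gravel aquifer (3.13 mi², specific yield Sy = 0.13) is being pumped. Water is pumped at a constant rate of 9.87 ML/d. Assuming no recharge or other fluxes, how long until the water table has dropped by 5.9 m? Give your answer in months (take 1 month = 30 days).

t ≈ 21 months

A = 3.13 mi² = 8.107 × 10^6 m²
ΔV = Sy × A × Δh = 0.13 × 8.107 × 10^6 × 5.9 = 6.218 × 10^6 m³
Q = 9.87 ML/d = 9870 m³/d
t = ΔV / Q = 6.218 × 10^6 m³ / 9870 m³/d = 630 d
t = 630 d ≈ 21 months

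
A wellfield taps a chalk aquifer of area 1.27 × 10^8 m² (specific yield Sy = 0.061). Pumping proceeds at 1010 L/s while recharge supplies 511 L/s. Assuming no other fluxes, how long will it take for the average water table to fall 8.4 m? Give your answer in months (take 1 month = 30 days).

t ≈ 50.3 months

ΔV = Sy × A × Δh = 0.061 × 1.27 × 10^8 × 8.4 = 6.507 × 10^7 m³
Net withdrawal = 1010 − 511 = 499 L/s = 43110 m³/d
t = ΔV / Q = 6.507 × 10^7 m³ / 43110 m³/d = 1509 d
t = 1509 d ≈ 50.31 months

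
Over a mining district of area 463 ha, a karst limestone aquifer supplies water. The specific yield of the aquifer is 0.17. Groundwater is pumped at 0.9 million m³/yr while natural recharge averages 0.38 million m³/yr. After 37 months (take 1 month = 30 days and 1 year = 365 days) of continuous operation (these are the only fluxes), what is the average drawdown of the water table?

A = 463 ha = 4.63 × 10^6 m²
Net abstraction = 0.9 − 0.38 = 0.52 million m³/yr
Q_net = 0.52 million m³/yr = 1425 m³/d
t = 37 months = 1110 d
ΔV = Q × t = 1425 m³/d × 1110 d = 1.581 × 10^6 m³
Δh = ΔV / (Sy × A) = 1.581 × 10^6 / (0.17 × 4.63 × 10^6) = 2.009 m

Δh ≈ 2.01 m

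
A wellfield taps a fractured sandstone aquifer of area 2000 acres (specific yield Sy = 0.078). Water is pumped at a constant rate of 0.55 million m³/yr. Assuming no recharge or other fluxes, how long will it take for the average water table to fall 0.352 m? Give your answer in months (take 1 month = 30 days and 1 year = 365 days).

t ≈ 4.92 months

A = 2000 acres = 8.094 × 10^6 m²
ΔV = Sy × A × Δh = 0.078 × 8.094 × 10^6 × 0.352 = 2.222 × 10^5 m³
Q = 0.55 million m³/yr = 1507 m³/d
t = ΔV / Q = 2.222 × 10^5 m³ / 1507 m³/d = 147.5 d
t = 147.5 d ≈ 4.916 months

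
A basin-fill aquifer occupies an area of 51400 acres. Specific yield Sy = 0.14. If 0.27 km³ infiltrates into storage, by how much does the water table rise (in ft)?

A = 51400 acres = 2.08 × 10^8 m²
ΔV = 0.27 km³ = 2.7 × 10^8 m³
Δh = ΔV / (Sy × A) = 2.7 × 10^8 m³ / (0.14 × 2.08 × 10^8 m²) = 9.272 m
Δh = 9.272 m = 30.42 ft

Δh ≈ 30.4 ft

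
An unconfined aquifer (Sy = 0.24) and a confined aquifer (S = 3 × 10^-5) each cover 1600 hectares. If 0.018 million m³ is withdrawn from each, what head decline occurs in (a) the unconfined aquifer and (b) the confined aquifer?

Δh_u ≈ 0.00469 m; Δh_c ≈ 37.5 m

A = 1600 hectares = 1.6 × 10^7 m²
ΔV = 0.018 million m³ = 18000 m³
Unconfined: Δh_u = ΔV/(Sy·A) = 18000/(0.24 × 1.6 × 10^7) = 0.004687 m
Confined: Δh_c = ΔV/(S·A) = 18000/(3 × 10^-5 × 1.6 × 10^7) = 37.5 m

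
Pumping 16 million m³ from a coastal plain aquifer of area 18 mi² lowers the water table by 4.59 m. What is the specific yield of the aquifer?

A = 18 mi² = 4.662 × 10^7 m²
ΔV = 16 million m³ = 1.6 × 10^7 m³
Sy = ΔV / (A × Δh) = 1.6 × 10^7 m³ / (4.662 × 10^7 m² × 4.59 m) = 0.07477

Sy ≈ 0.075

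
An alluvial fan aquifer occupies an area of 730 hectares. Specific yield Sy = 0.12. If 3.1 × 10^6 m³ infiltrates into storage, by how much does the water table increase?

Δh ≈ 3.54 m

A = 730 hectares = 7.3 × 10^6 m²
Δh = ΔV / (Sy × A) = 3.1 × 10^6 m³ / (0.12 × 7.3 × 10^6 m²) = 3.539 m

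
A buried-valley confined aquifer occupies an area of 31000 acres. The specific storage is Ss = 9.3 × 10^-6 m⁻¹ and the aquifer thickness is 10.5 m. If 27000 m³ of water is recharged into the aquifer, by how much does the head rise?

Δh ≈ 2.2 m

S = Ss × b = 9.3 × 10^-6 m⁻¹ × 10.5 m = 9.765 × 10^-5
A = 31000 acres = 1.255 × 10^8 m²
Δh = ΔV / (S × A) = 27000 m³ / (9.765 × 10^-5 × 1.255 × 10^8 m²) = 2.204 m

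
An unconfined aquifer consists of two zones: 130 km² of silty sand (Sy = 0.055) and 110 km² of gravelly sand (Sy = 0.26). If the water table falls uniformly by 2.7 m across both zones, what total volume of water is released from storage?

A₁ = 130 km² = 1.3 × 10^8 m²; A₂ = 110 km² = 1.1 × 10^8 m²
ΔV₁ = 0.055 × 1.3 × 10^8 × 2.7 = 1.931 × 10^7 m³
ΔV₂ = 0.26 × 1.1 × 10^8 × 2.7 = 7.722 × 10^7 m³
ΔV = ΔV₁ + ΔV₂ = 9.652 × 10^7 m³

ΔV ≈ 9.65 × 10^7 m³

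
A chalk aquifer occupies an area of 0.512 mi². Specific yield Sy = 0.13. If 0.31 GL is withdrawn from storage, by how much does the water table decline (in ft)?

A = 0.512 mi² = 1.326 × 10^6 m²
ΔV = 0.31 GL = 3.1 × 10^5 m³
Δh = ΔV / (Sy × A) = 3.1 × 10^5 m³ / (0.13 × 1.326 × 10^6 m²) = 1.798 m
Δh = 1.798 m = 5.9 ft

Δh ≈ 5.9 ft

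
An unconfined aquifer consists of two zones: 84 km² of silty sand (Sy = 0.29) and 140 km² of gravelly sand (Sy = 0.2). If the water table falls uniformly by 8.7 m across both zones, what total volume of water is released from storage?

A₁ = 84 km² = 8.4 × 10^7 m²; A₂ = 140 km² = 1.4 × 10^8 m²
ΔV₁ = 0.29 × 8.4 × 10^7 × 8.7 = 2.119 × 10^8 m³
ΔV₂ = 0.2 × 1.4 × 10^8 × 8.7 = 2.436 × 10^8 m³
ΔV = ΔV₁ + ΔV₂ = 4.555 × 10^8 m³

ΔV ≈ 4.56 × 10^8 m³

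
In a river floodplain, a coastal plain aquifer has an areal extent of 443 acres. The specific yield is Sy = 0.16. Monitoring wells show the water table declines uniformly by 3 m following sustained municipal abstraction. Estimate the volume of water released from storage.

A = 443 acres = 1.793 × 10^6 m²
ΔV = Sy × A × Δh = 0.16 × 1.793 × 10^6 m² × 3 m = 8.605 × 10^5 m³

ΔV ≈ 8.61 × 10^5 m³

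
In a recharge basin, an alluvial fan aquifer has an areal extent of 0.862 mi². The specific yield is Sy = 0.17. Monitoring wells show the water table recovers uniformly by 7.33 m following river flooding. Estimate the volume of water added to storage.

A = 0.862 mi² = 2.233 × 10^6 m²
ΔV = Sy × A × Δh = 0.17 × 2.233 × 10^6 m² × 7.33 m = 2.782 × 10^6 m³

ΔV ≈ 2.78 × 10^6 m³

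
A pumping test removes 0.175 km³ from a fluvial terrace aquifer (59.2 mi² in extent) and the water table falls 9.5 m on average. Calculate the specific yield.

Sy ≈ 0.12

A = 59.2 mi² = 1.533 × 10^8 m²
ΔV = 0.175 km³ = 1.75 × 10^8 m³
Sy = ΔV / (A × Δh) = 1.75 × 10^8 m³ / (1.533 × 10^8 m² × 9.5 m) = 0.1201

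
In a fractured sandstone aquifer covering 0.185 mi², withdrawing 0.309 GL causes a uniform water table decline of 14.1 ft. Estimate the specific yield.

A = 0.185 mi² = 4.791 × 10^5 m²
Δh = 14.1 ft = 4.298 m
ΔV = 0.309 GL = 3.09 × 10^5 m³
Sy = ΔV / (A × Δh) = 3.09 × 10^5 m³ / (4.791 × 10^5 m² × 4.298 m) = 0.1501

Sy ≈ 0.15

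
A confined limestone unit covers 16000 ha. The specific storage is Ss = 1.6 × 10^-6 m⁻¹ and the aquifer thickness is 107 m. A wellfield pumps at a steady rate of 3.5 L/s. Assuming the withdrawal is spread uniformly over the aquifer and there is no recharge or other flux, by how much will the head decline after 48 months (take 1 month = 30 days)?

Δh ≈ 15.9 m

S = Ss × b = 1.6 × 10^-6 m⁻¹ × 107 m = 1.712 × 10^-4
A = 16000 ha = 1.6 × 10^8 m²
Q = 3.5 L/s = 302.4 m³/d
t = 48 months = 1440 d
ΔV = Q × t = 302.4 m³/d × 1440 d = 4.355 × 10^5 m³
Δh = ΔV / (S × A) = 4.355 × 10^5 / (1.712 × 10^-4 × 1.6 × 10^8) = 15.9 m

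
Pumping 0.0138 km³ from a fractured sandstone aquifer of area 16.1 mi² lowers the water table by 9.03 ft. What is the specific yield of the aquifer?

Sy ≈ 0.12

A = 16.1 mi² = 4.17 × 10^7 m²
Δh = 9.03 ft = 2.752 m
ΔV = 0.0138 km³ = 1.38 × 10^7 m³
Sy = ΔV / (A × Δh) = 1.38 × 10^7 m³ / (4.17 × 10^7 m² × 2.752 m) = 0.1202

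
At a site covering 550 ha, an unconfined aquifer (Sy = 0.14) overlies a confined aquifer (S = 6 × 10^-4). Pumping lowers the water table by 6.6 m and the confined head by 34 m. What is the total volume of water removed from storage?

A = 550 ha = 5.5 × 10^6 m²
Unconfined: ΔV_u = Sy × A × Δh_u = 0.14 × 5.5 × 10^6 × 6.6 = 5.082 × 10^6 m³
Confined: ΔV_c = S × A × Δh_c = 6 × 10^-4 × 5.5 × 10^6 × 34 = 1.122 × 10^5 m³
Total ΔV = 5.082 × 10^6 + 1.122 × 10^5 = 5.194 × 10^6 m³

ΔV ≈ 5.19 × 10^6 m³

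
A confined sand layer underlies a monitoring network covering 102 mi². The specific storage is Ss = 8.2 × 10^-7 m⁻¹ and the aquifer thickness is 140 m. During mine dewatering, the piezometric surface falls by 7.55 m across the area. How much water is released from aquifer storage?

ΔV ≈ 2.29 × 10^5 m³

S = Ss × b = 8.2 × 10^-7 m⁻¹ × 140 m = 1.148 × 10^-4
A = 102 mi² = 2.642 × 10^8 m²
ΔV = S × A × Δh = 1.148 × 10^-4 × 2.642 × 10^8 m² × 7.55 m = 2.29 × 10^5 m³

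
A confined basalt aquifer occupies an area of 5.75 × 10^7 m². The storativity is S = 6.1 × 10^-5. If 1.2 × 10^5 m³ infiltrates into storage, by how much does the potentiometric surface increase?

Δh ≈ 34.2 m

Δh = ΔV / (S × A) = 1.2 × 10^5 m³ / (6.1 × 10^-5 × 5.75 × 10^7 m²) = 34.21 m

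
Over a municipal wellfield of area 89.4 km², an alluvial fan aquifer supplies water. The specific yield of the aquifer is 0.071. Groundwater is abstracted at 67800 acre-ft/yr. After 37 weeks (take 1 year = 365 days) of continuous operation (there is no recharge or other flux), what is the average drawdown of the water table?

A = 89.4 km² = 8.94 × 10^7 m²
Q = 67800 acre-ft/yr = 2.291 × 10^5 m³/d
t = 37 weeks = 259 d
ΔV = Q × t = 2.291 × 10^5 m³/d × 259 d = 5.934 × 10^7 m³
Δh = ΔV / (Sy × A) = 5.934 × 10^7 / (0.071 × 8.94 × 10^7) = 9.349 m

Δh ≈ 9.35 m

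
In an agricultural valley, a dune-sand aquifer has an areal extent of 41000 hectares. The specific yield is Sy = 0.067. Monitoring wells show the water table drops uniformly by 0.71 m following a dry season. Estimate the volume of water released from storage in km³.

A = 41000 hectares = 4.1 × 10^8 m²
ΔV = Sy × A × Δh = 0.067 × 4.1 × 10^8 m² × 0.71 m = 1.95 × 10^7 m³
ΔV = 1.95 × 10^7 m³ = 0.0195 km³

ΔV ≈ 0.0195 km³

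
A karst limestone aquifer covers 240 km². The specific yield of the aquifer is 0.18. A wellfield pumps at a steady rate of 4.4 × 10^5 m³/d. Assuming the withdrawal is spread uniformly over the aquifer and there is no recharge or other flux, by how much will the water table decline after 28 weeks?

Δh ≈ 2 m

A = 240 km² = 2.4 × 10^8 m²
t = 28 weeks = 196 d
ΔV = Q × t = 4.4 × 10^5 m³/d × 196 d = 8.624 × 10^7 m³
Δh = ΔV / (Sy × A) = 8.624 × 10^7 / (0.18 × 2.4 × 10^8) = 1.996 m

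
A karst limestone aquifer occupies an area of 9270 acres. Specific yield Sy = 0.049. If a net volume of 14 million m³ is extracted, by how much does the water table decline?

A = 9270 acres = 3.751 × 10^7 m²
ΔV = 14 million m³ = 1.4 × 10^7 m³
Δh = ΔV / (Sy × A) = 1.4 × 10^7 m³ / (0.049 × 3.751 × 10^7 m²) = 7.616 m

Δh ≈ 7.62 m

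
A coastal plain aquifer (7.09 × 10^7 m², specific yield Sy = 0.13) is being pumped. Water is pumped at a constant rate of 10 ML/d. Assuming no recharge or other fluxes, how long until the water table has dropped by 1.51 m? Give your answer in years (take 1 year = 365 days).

ΔV = Sy × A × Δh = 0.13 × 7.09 × 10^7 × 1.51 = 1.392 × 10^7 m³
Q = 10 ML/d = 10000 m³/d
t = ΔV / Q = 1.392 × 10^7 m³ / 10000 m³/d = 1392 d
t = 1392 d ≈ 3.813 years

t ≈ 3.81 years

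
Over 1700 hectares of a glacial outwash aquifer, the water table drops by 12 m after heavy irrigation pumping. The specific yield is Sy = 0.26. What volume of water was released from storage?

ΔV ≈ 5.3 × 10^7 m³

A = 1700 hectares = 1.7 × 10^7 m²
ΔV = Sy × A × Δh = 0.26 × 1.7 × 10^7 m² × 12 m = 5.304 × 10^7 m³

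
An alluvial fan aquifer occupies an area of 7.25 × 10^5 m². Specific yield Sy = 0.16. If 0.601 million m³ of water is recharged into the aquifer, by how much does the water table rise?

Δh ≈ 5.18 m

ΔV = 0.601 million m³ = 6.01 × 10^5 m³
Δh = ΔV / (Sy × A) = 6.01 × 10^5 m³ / (0.16 × 7.25 × 10^5 m²) = 5.181 m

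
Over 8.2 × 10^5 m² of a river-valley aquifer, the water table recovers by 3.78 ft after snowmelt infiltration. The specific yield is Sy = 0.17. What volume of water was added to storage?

Δh = 3.78 ft = 1.152 m
ΔV = Sy × A × Δh = 0.17 × 8.2 × 10^5 m² × 1.152 m = 1.606 × 10^5 m³

ΔV ≈ 1.61 × 10^5 m³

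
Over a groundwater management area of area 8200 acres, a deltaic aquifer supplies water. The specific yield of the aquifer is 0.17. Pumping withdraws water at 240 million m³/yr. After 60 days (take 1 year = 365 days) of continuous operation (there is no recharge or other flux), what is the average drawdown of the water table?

A = 8200 acres = 3.318 × 10^7 m²
Q = 240 million m³/yr = 6.575 × 10^5 m³/d
ΔV = Q × t = 6.575 × 10^5 m³/d × 60 d = 3.945 × 10^7 m³
Δh = ΔV / (Sy × A) = 3.945 × 10^7 / (0.17 × 3.318 × 10^7) = 6.993 m

Δh ≈ 6.99 m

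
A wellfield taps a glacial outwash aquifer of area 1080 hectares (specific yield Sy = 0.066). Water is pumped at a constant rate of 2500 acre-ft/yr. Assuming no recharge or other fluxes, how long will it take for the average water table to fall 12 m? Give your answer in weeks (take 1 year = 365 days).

t ≈ 145 weeks

A = 1080 hectares = 1.08 × 10^7 m²
ΔV = Sy × A × Δh = 0.066 × 1.08 × 10^7 × 12 = 8.554 × 10^6 m³
Q = 2500 acre-ft/yr = 8449 m³/d
t = ΔV / Q = 8.554 × 10^6 m³ / 8449 m³/d = 1012 d
t = 1012 d ≈ 144.6 weeks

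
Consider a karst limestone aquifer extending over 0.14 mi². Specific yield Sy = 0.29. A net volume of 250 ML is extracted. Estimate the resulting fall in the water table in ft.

A = 0.14 mi² = 3.626 × 10^5 m²
ΔV = 250 ML = 2.5 × 10^5 m³
Δh = ΔV / (Sy × A) = 2.5 × 10^5 m³ / (0.29 × 3.626 × 10^5 m²) = 2.377 m
Δh = 2.377 m = 7.8 ft

Δh ≈ 7.8 ft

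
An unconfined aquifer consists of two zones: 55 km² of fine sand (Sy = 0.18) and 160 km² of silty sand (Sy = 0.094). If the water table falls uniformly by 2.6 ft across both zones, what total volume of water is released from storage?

A₁ = 55 km² = 5.5 × 10^7 m²; A₂ = 160 km² = 1.6 × 10^8 m²
Δh = 2.6 ft = 0.7925 m
ΔV₁ = 0.18 × 5.5 × 10^7 × 0.7925 = 7.846 × 10^6 m³
ΔV₂ = 0.094 × 1.6 × 10^8 × 0.7925 = 1.192 × 10^7 m³
ΔV = ΔV₁ + ΔV₂ = 1.976 × 10^7 m³

ΔV ≈ 1.98 × 10^7 m³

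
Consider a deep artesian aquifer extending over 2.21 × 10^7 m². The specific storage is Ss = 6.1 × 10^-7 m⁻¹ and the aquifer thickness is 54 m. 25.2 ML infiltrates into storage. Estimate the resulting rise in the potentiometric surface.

Δh ≈ 34.6 m

S = Ss × b = 6.1 × 10^-7 m⁻¹ × 54 m = 3.294 × 10^-5
ΔV = 25.2 ML = 25200 m³
Δh = ΔV / (S × A) = 25200 m³ / (3.294 × 10^-5 × 2.21 × 10^7 m²) = 34.62 m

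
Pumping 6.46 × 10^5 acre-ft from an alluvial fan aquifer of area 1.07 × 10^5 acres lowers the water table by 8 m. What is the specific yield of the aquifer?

A = 1.07 × 10^5 acres = 4.33 × 10^8 m²
ΔV = 6.46 × 10^5 acre-ft = 7.968 × 10^8 m³
Sy = ΔV / (A × Δh) = 7.968 × 10^8 m³ / (4.33 × 10^8 m² × 8 m) = 0.23

Sy ≈ 0.23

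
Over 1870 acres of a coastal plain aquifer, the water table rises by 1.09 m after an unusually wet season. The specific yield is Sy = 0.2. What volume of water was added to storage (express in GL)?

A = 1870 acres = 7.568 × 10^6 m²
ΔV = Sy × A × Δh = 0.2 × 7.568 × 10^6 m² × 1.09 m = 1.65 × 10^6 m³
ΔV = 1.65 × 10^6 m³ = 1.65 GL

ΔV ≈ 1.65 GL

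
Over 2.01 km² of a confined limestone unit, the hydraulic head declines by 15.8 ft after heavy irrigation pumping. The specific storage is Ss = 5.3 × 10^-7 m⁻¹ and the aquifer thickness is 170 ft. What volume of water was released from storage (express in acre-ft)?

b = 170 ft = 51.82 m
S = Ss × b = 5.3 × 10^-7 m⁻¹ × 51.82 m = 2.746 × 10^-5
A = 2.01 km² = 2.01 × 10^6 m²
Δh = 15.8 ft = 4.816 m
ΔV = S × A × Δh = 2.746 × 10^-5 × 2.01 × 10^6 m² × 4.816 m = 265.8 m³
ΔV = 265.8 m³ = 0.2155 acre-ft

ΔV ≈ 0.216 acre-ft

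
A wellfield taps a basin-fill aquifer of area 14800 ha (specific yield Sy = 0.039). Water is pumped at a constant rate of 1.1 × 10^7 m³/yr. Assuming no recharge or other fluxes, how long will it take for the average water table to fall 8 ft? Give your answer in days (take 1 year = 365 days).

t ≈ 467 days

A = 14800 ha = 1.48 × 10^8 m²
Δh = 8 ft = 2.438 m
ΔV = Sy × A × Δh = 0.039 × 1.48 × 10^8 × 2.438 = 1.407 × 10^7 m³
Q = 1.1 × 10^7 m³/yr = 30140 m³/d
t = ΔV / Q = 1.407 × 10^7 m³ / 30140 m³/d = 467 d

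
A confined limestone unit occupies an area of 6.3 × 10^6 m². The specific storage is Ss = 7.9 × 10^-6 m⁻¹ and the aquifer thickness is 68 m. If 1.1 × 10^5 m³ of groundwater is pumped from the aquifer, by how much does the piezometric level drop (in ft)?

Δh ≈ 107 ft

S = Ss × b = 7.9 × 10^-6 m⁻¹ × 68 m = 5.372 × 10^-4
Δh = ΔV / (S × A) = 1.1 × 10^5 m³ / (5.372 × 10^-4 × 6.3 × 10^6 m²) = 32.5 m
Δh = 32.5 m = 106.6 ft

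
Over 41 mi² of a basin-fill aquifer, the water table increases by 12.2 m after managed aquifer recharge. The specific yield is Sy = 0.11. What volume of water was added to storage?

ΔV ≈ 1.43 × 10^8 m³

A = 41 mi² = 1.062 × 10^8 m²
ΔV = Sy × A × Δh = 0.11 × 1.062 × 10^8 m² × 12.2 m = 1.425 × 10^8 m³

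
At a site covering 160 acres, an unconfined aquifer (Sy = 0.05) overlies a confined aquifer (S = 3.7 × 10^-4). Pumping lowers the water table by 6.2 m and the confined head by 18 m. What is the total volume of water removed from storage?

A = 160 acres = 6.475 × 10^5 m²
Unconfined: ΔV_u = Sy × A × Δh_u = 0.05 × 6.475 × 10^5 × 6.2 = 2.007 × 10^5 m³
Confined: ΔV_c = S × A × Δh_c = 3.7 × 10^-4 × 6.475 × 10^5 × 18 = 4312 m³
Total ΔV = 2.007 × 10^5 + 4312 = 2.05 × 10^5 m³

ΔV ≈ 2.05 × 10^5 m³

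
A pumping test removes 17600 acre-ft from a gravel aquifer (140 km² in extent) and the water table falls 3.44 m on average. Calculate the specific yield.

Sy ≈ 0.045

A = 140 km² = 1.4 × 10^8 m²
ΔV = 17600 acre-ft = 2.171 × 10^7 m³
Sy = ΔV / (A × Δh) = 2.171 × 10^7 m³ / (1.4 × 10^8 m² × 3.44 m) = 0.04508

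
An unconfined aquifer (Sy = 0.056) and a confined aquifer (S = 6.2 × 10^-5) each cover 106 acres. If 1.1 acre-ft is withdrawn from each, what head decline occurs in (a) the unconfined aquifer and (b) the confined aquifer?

A = 106 acres = 4.29 × 10^5 m²
ΔV = 1.1 acre-ft = 1357 m³
Unconfined: Δh_u = ΔV/(Sy·A) = 1357/(0.056 × 4.29 × 10^5) = 0.05648 m
Confined: Δh_c = ΔV/(S·A) = 1357/(6.2 × 10^-5 × 4.29 × 10^5) = 51.02 m

Δh_u ≈ 0.0565 m; Δh_c ≈ 51 m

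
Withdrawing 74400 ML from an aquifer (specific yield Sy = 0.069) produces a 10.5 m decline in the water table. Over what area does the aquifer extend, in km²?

A ≈ 103 km²

ΔV = 74400 ML = 7.44 × 10^7 m³
A = ΔV / (Sy × Δh) = 7.44 × 10^7 / (0.069 × 10.5) = 1.027 × 10^8 m²
A = 1.027 × 10^8 m² = 102.7 km²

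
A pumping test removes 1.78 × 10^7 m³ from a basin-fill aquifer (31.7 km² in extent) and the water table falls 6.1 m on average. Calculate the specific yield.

A = 31.7 km² = 3.17 × 10^7 m²
Sy = ΔV / (A × Δh) = 1.78 × 10^7 m³ / (3.17 × 10^7 m² × 6.1 m) = 0.09205

Sy ≈ 0.092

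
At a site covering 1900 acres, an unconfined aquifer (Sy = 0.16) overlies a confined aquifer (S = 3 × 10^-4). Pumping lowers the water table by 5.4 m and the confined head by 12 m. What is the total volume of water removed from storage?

A = 1900 acres = 7.689 × 10^6 m²
Unconfined: ΔV_u = Sy × A × Δh_u = 0.16 × 7.689 × 10^6 × 5.4 = 6.643 × 10^6 m³
Confined: ΔV_c = S × A × Δh_c = 3 × 10^-4 × 7.689 × 10^6 × 12 = 27680 m³
Total ΔV = 6.643 × 10^6 + 27680 = 6.671 × 10^6 m³

ΔV ≈ 6.67 × 10^6 m³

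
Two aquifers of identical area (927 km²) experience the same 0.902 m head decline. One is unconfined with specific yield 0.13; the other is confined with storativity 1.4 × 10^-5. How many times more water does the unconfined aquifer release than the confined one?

A = 927 km² = 9.27 × 10^8 m²
Unconfined: ΔV_u = Sy × A × Δh = 0.13 × 9.27 × 10^8 × 0.902 = 1.087 × 10^8 m³
Confined: ΔV_c = S × A × Δh = 1.4 × 10^-5 × 9.27 × 10^8 × 0.902 = 11710 m³
Ratio = ΔV_u / ΔV_c = Sy / S = 0.13 / 1.4 × 10^-5 = 9286

ΔV_u / ΔV_c ≈ 9290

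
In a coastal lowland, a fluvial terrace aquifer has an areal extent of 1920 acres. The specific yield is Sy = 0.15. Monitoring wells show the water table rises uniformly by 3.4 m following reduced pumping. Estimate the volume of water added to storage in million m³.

A = 1920 acres = 7.77 × 10^6 m²
ΔV = Sy × A × Δh = 0.15 × 7.77 × 10^6 m² × 3.4 m = 3.963 × 10^6 m³
ΔV = 3.963 × 10^6 m³ = 3.963 million m³

ΔV ≈ 3.96 million m³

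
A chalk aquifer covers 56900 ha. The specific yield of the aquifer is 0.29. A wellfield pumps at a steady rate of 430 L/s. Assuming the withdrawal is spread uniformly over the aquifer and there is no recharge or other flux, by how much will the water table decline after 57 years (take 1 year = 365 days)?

A = 56900 ha = 5.69 × 10^8 m²
Q = 430 L/s = 37150 m³/d
t = 57 years = 20800 d
ΔV = Q × t = 37150 m³/d × 20800 d = 7.729 × 10^8 m³
Δh = ΔV / (Sy × A) = 7.729 × 10^8 / (0.29 × 5.69 × 10^8) = 4.684 m

Δh ≈ 4.68 m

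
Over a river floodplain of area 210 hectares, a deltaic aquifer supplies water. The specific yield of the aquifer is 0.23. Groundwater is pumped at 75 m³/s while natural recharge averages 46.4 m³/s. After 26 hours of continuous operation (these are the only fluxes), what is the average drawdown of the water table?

A = 210 hectares = 2.1 × 10^6 m²
Net abstraction = 75 − 46.4 = 28.6 m³/s
Q_net = 28.6 m³/s = 2.471 × 10^6 m³/d
t = 26 hours = 1.083 d
ΔV = Q × t = 2.471 × 10^6 m³/d × 1.083 d = 2.677 × 10^6 m³
Δh = ΔV / (Sy × A) = 2.677 × 10^6 / (0.23 × 2.1 × 10^6) = 5.542 m

Δh ≈ 5.54 m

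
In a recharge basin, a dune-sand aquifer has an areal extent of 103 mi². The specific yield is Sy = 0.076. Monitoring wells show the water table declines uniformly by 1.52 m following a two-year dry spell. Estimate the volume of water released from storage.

ΔV ≈ 3.08 × 10^7 m³

A = 103 mi² = 2.668 × 10^8 m²
ΔV = Sy × A × Δh = 0.076 × 2.668 × 10^8 m² × 1.52 m = 3.082 × 10^7 m³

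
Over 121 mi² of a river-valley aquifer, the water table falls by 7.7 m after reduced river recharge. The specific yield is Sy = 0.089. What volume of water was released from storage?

A = 121 mi² = 3.134 × 10^8 m²
ΔV = Sy × A × Δh = 0.089 × 3.134 × 10^8 m² × 7.7 m = 2.148 × 10^8 m³

ΔV ≈ 2.15 × 10^8 m³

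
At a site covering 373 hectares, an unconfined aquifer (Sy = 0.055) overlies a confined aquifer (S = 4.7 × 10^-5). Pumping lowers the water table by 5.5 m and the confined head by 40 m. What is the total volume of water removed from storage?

ΔV ≈ 1.14 × 10^6 m³

A = 373 hectares = 3.73 × 10^6 m²
Unconfined: ΔV_u = Sy × A × Δh_u = 0.055 × 3.73 × 10^6 × 5.5 = 1.128 × 10^6 m³
Confined: ΔV_c = S × A × Δh_c = 4.7 × 10^-5 × 3.73 × 10^6 × 40 = 7012 m³
Total ΔV = 1.128 × 10^6 + 7012 = 1.135 × 10^6 m³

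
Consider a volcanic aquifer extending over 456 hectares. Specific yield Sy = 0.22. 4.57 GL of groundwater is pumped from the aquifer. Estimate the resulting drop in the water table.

Δh ≈ 4.56 m

A = 456 hectares = 4.56 × 10^6 m²
ΔV = 4.57 GL = 4.57 × 10^6 m³
Δh = ΔV / (Sy × A) = 4.57 × 10^6 m³ / (0.22 × 4.56 × 10^6 m²) = 4.555 m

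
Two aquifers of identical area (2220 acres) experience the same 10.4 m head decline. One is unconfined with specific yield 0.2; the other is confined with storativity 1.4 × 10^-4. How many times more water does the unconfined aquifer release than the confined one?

A = 2220 acres = 8.984 × 10^6 m²
Unconfined: ΔV_u = Sy × A × Δh = 0.2 × 8.984 × 10^6 × 10.4 = 1.869 × 10^7 m³
Confined: ΔV_c = S × A × Δh = 1.4 × 10^-4 × 8.984 × 10^6 × 10.4 = 13080 m³
Ratio = ΔV_u / ΔV_c = Sy / S = 0.2 / 1.4 × 10^-4 = 1429

ΔV_u / ΔV_c ≈ 1430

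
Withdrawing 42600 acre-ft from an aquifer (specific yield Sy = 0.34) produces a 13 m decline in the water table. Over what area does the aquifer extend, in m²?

ΔV = 42600 acre-ft = 5.255 × 10^7 m³
A = ΔV / (Sy × Δh) = 5.255 × 10^7 / (0.34 × 13) = 1.189 × 10^7 m²

A ≈ 1.19 × 10^7 m²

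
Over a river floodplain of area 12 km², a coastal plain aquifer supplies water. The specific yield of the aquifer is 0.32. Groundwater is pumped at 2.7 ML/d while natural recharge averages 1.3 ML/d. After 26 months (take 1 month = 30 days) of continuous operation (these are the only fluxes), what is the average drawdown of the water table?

Δh ≈ 0.284 m

A = 12 km² = 1.2 × 10^7 m²
Net abstraction = 2.7 − 1.3 = 1.4 ML/d
Q_net = 1.4 ML/d = 1400 m³/d
t = 26 months = 780 d
ΔV = Q × t = 1400 m³/d × 780 d = 1.092 × 10^6 m³
Δh = ΔV / (Sy × A) = 1.092 × 10^6 / (0.32 × 1.2 × 10^7) = 0.2844 m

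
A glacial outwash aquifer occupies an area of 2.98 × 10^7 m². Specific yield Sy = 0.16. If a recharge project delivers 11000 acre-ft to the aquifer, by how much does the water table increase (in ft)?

ΔV = 11000 acre-ft = 1.357 × 10^7 m³
Δh = ΔV / (Sy × A) = 1.357 × 10^7 m³ / (0.16 × 2.98 × 10^7 m²) = 2.846 m
Δh = 2.846 m = 9.336 ft

Δh ≈ 9.34 ft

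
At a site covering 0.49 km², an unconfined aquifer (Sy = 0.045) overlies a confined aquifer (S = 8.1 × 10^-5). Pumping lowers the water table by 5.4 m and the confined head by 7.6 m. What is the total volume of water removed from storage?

A = 0.49 km² = 4.9 × 10^5 m²
Unconfined: ΔV_u = Sy × A × Δh_u = 0.045 × 4.9 × 10^5 × 5.4 = 1.191 × 10^5 m³
Confined: ΔV_c = S × A × Δh_c = 8.1 × 10^-5 × 4.9 × 10^5 × 7.6 = 301.6 m³
Total ΔV = 1.191 × 10^5 + 301.6 = 1.194 × 10^5 m³

ΔV ≈ 1.19 × 10^5 m³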